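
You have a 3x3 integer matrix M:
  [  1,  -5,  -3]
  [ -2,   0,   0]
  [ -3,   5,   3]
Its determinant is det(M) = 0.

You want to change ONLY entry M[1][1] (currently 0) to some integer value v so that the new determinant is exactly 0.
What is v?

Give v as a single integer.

Answer: 0

Derivation:
det is linear in entry M[1][1]: det = old_det + (v - 0) * C_11
Cofactor C_11 = -6
Want det = 0: 0 + (v - 0) * -6 = 0
  (v - 0) = 0 / -6 = 0
  v = 0 + (0) = 0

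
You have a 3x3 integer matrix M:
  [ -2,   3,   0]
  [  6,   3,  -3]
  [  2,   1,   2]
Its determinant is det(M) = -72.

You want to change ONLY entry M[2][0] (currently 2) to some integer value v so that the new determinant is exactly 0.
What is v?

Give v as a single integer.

det is linear in entry M[2][0]: det = old_det + (v - 2) * C_20
Cofactor C_20 = -9
Want det = 0: -72 + (v - 2) * -9 = 0
  (v - 2) = 72 / -9 = -8
  v = 2 + (-8) = -6

Answer: -6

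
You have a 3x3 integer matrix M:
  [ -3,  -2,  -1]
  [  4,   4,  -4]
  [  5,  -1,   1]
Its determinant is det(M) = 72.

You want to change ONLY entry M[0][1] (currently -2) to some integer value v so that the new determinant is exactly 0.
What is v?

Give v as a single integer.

Answer: 1

Derivation:
det is linear in entry M[0][1]: det = old_det + (v - -2) * C_01
Cofactor C_01 = -24
Want det = 0: 72 + (v - -2) * -24 = 0
  (v - -2) = -72 / -24 = 3
  v = -2 + (3) = 1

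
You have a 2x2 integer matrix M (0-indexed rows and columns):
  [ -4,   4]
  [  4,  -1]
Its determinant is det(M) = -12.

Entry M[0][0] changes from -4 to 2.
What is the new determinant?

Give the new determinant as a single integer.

det is linear in row 0: changing M[0][0] by delta changes det by delta * cofactor(0,0).
Cofactor C_00 = (-1)^(0+0) * minor(0,0) = -1
Entry delta = 2 - -4 = 6
Det delta = 6 * -1 = -6
New det = -12 + -6 = -18

Answer: -18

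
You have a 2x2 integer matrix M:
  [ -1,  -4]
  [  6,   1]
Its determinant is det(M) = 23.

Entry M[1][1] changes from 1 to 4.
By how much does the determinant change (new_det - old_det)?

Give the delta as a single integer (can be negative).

Cofactor C_11 = -1
Entry delta = 4 - 1 = 3
Det delta = entry_delta * cofactor = 3 * -1 = -3

Answer: -3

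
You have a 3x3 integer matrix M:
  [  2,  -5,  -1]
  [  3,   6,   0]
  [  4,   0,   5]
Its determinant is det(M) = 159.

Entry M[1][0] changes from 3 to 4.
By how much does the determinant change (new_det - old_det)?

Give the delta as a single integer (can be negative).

Cofactor C_10 = 25
Entry delta = 4 - 3 = 1
Det delta = entry_delta * cofactor = 1 * 25 = 25

Answer: 25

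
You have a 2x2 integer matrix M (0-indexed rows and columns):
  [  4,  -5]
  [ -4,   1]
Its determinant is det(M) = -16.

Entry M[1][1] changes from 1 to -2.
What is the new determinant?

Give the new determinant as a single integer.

Answer: -28

Derivation:
det is linear in row 1: changing M[1][1] by delta changes det by delta * cofactor(1,1).
Cofactor C_11 = (-1)^(1+1) * minor(1,1) = 4
Entry delta = -2 - 1 = -3
Det delta = -3 * 4 = -12
New det = -16 + -12 = -28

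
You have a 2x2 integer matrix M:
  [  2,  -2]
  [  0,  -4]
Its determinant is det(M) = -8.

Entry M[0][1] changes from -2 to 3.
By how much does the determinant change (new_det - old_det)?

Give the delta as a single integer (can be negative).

Answer: 0

Derivation:
Cofactor C_01 = 0
Entry delta = 3 - -2 = 5
Det delta = entry_delta * cofactor = 5 * 0 = 0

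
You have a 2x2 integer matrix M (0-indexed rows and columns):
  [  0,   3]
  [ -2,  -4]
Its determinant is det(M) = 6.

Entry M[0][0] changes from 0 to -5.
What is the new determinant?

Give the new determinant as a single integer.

det is linear in row 0: changing M[0][0] by delta changes det by delta * cofactor(0,0).
Cofactor C_00 = (-1)^(0+0) * minor(0,0) = -4
Entry delta = -5 - 0 = -5
Det delta = -5 * -4 = 20
New det = 6 + 20 = 26

Answer: 26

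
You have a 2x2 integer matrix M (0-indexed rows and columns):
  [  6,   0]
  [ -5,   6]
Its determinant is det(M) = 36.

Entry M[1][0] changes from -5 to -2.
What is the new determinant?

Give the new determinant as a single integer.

Answer: 36

Derivation:
det is linear in row 1: changing M[1][0] by delta changes det by delta * cofactor(1,0).
Cofactor C_10 = (-1)^(1+0) * minor(1,0) = 0
Entry delta = -2 - -5 = 3
Det delta = 3 * 0 = 0
New det = 36 + 0 = 36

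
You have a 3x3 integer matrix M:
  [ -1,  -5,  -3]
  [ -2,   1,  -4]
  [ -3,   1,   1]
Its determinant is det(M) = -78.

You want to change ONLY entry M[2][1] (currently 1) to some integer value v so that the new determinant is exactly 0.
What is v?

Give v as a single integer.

Answer: 40

Derivation:
det is linear in entry M[2][1]: det = old_det + (v - 1) * C_21
Cofactor C_21 = 2
Want det = 0: -78 + (v - 1) * 2 = 0
  (v - 1) = 78 / 2 = 39
  v = 1 + (39) = 40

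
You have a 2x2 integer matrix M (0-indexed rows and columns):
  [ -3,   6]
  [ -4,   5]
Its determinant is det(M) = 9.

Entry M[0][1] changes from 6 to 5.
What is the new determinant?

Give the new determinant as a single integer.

det is linear in row 0: changing M[0][1] by delta changes det by delta * cofactor(0,1).
Cofactor C_01 = (-1)^(0+1) * minor(0,1) = 4
Entry delta = 5 - 6 = -1
Det delta = -1 * 4 = -4
New det = 9 + -4 = 5

Answer: 5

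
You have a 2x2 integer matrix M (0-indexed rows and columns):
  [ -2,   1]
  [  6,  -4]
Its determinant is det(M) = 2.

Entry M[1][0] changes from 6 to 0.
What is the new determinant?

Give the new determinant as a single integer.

Answer: 8

Derivation:
det is linear in row 1: changing M[1][0] by delta changes det by delta * cofactor(1,0).
Cofactor C_10 = (-1)^(1+0) * minor(1,0) = -1
Entry delta = 0 - 6 = -6
Det delta = -6 * -1 = 6
New det = 2 + 6 = 8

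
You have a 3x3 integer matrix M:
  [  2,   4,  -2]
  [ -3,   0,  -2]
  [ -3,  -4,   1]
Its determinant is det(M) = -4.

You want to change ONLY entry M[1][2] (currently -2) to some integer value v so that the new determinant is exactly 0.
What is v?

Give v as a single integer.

det is linear in entry M[1][2]: det = old_det + (v - -2) * C_12
Cofactor C_12 = -4
Want det = 0: -4 + (v - -2) * -4 = 0
  (v - -2) = 4 / -4 = -1
  v = -2 + (-1) = -3

Answer: -3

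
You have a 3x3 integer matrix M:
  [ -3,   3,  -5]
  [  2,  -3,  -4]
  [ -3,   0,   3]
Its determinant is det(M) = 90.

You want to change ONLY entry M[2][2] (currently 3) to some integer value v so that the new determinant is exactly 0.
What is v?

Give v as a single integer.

Answer: -27

Derivation:
det is linear in entry M[2][2]: det = old_det + (v - 3) * C_22
Cofactor C_22 = 3
Want det = 0: 90 + (v - 3) * 3 = 0
  (v - 3) = -90 / 3 = -30
  v = 3 + (-30) = -27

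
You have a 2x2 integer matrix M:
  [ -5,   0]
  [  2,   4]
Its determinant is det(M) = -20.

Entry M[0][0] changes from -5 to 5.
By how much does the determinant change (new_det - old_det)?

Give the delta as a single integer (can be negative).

Answer: 40

Derivation:
Cofactor C_00 = 4
Entry delta = 5 - -5 = 10
Det delta = entry_delta * cofactor = 10 * 4 = 40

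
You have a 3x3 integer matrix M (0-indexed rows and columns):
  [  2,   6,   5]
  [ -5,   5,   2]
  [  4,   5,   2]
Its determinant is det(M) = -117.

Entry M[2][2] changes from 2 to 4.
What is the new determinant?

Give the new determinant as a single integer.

det is linear in row 2: changing M[2][2] by delta changes det by delta * cofactor(2,2).
Cofactor C_22 = (-1)^(2+2) * minor(2,2) = 40
Entry delta = 4 - 2 = 2
Det delta = 2 * 40 = 80
New det = -117 + 80 = -37

Answer: -37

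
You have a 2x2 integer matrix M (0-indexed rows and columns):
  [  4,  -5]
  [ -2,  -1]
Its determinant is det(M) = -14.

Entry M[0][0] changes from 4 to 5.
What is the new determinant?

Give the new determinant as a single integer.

Answer: -15

Derivation:
det is linear in row 0: changing M[0][0] by delta changes det by delta * cofactor(0,0).
Cofactor C_00 = (-1)^(0+0) * minor(0,0) = -1
Entry delta = 5 - 4 = 1
Det delta = 1 * -1 = -1
New det = -14 + -1 = -15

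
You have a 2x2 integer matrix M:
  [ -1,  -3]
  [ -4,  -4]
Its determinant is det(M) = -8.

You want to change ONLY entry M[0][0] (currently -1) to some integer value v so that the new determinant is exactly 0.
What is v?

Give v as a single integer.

Answer: -3

Derivation:
det is linear in entry M[0][0]: det = old_det + (v - -1) * C_00
Cofactor C_00 = -4
Want det = 0: -8 + (v - -1) * -4 = 0
  (v - -1) = 8 / -4 = -2
  v = -1 + (-2) = -3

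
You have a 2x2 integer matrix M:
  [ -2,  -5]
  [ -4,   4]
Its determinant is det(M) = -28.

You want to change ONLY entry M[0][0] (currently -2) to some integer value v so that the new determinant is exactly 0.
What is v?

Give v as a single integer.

Answer: 5

Derivation:
det is linear in entry M[0][0]: det = old_det + (v - -2) * C_00
Cofactor C_00 = 4
Want det = 0: -28 + (v - -2) * 4 = 0
  (v - -2) = 28 / 4 = 7
  v = -2 + (7) = 5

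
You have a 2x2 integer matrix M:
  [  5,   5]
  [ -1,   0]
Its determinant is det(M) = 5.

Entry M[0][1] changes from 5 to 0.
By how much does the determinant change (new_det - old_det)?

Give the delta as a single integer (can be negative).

Answer: -5

Derivation:
Cofactor C_01 = 1
Entry delta = 0 - 5 = -5
Det delta = entry_delta * cofactor = -5 * 1 = -5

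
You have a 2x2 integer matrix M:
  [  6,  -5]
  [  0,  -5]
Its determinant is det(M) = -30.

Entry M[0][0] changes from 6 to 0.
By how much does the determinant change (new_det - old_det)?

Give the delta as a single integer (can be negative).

Cofactor C_00 = -5
Entry delta = 0 - 6 = -6
Det delta = entry_delta * cofactor = -6 * -5 = 30

Answer: 30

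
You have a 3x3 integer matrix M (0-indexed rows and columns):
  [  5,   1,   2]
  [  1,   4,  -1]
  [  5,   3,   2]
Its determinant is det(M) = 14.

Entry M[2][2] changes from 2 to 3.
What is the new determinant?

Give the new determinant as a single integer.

Answer: 33

Derivation:
det is linear in row 2: changing M[2][2] by delta changes det by delta * cofactor(2,2).
Cofactor C_22 = (-1)^(2+2) * minor(2,2) = 19
Entry delta = 3 - 2 = 1
Det delta = 1 * 19 = 19
New det = 14 + 19 = 33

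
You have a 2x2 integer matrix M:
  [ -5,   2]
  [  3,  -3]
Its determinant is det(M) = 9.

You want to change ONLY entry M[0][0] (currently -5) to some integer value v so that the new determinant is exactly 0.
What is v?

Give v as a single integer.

Answer: -2

Derivation:
det is linear in entry M[0][0]: det = old_det + (v - -5) * C_00
Cofactor C_00 = -3
Want det = 0: 9 + (v - -5) * -3 = 0
  (v - -5) = -9 / -3 = 3
  v = -5 + (3) = -2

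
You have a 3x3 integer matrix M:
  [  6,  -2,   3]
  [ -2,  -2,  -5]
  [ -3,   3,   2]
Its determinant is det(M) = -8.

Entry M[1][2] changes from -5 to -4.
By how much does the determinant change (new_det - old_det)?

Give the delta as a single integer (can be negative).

Cofactor C_12 = -12
Entry delta = -4 - -5 = 1
Det delta = entry_delta * cofactor = 1 * -12 = -12

Answer: -12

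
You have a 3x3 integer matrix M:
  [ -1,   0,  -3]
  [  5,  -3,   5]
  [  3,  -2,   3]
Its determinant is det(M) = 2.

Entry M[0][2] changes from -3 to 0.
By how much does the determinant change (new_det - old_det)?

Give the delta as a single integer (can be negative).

Cofactor C_02 = -1
Entry delta = 0 - -3 = 3
Det delta = entry_delta * cofactor = 3 * -1 = -3

Answer: -3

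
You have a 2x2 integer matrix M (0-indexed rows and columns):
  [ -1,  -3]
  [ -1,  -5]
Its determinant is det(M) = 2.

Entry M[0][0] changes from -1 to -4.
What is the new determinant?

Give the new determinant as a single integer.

det is linear in row 0: changing M[0][0] by delta changes det by delta * cofactor(0,0).
Cofactor C_00 = (-1)^(0+0) * minor(0,0) = -5
Entry delta = -4 - -1 = -3
Det delta = -3 * -5 = 15
New det = 2 + 15 = 17

Answer: 17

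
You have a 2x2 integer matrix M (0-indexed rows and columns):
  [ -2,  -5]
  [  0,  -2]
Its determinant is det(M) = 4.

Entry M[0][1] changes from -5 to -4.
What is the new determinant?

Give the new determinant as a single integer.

det is linear in row 0: changing M[0][1] by delta changes det by delta * cofactor(0,1).
Cofactor C_01 = (-1)^(0+1) * minor(0,1) = 0
Entry delta = -4 - -5 = 1
Det delta = 1 * 0 = 0
New det = 4 + 0 = 4

Answer: 4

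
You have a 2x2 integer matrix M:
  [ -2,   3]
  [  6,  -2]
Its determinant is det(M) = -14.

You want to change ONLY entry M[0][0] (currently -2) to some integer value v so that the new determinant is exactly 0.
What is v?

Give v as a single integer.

Answer: -9

Derivation:
det is linear in entry M[0][0]: det = old_det + (v - -2) * C_00
Cofactor C_00 = -2
Want det = 0: -14 + (v - -2) * -2 = 0
  (v - -2) = 14 / -2 = -7
  v = -2 + (-7) = -9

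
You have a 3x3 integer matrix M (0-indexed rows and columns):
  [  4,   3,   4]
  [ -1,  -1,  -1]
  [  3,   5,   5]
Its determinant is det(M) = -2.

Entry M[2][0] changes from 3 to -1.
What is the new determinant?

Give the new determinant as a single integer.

det is linear in row 2: changing M[2][0] by delta changes det by delta * cofactor(2,0).
Cofactor C_20 = (-1)^(2+0) * minor(2,0) = 1
Entry delta = -1 - 3 = -4
Det delta = -4 * 1 = -4
New det = -2 + -4 = -6

Answer: -6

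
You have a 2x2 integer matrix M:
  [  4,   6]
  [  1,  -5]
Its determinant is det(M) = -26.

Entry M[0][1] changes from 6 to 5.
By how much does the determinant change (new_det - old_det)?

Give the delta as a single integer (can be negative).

Cofactor C_01 = -1
Entry delta = 5 - 6 = -1
Det delta = entry_delta * cofactor = -1 * -1 = 1

Answer: 1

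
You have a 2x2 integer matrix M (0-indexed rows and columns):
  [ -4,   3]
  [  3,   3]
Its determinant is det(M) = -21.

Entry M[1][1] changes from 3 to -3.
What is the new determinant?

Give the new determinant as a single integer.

Answer: 3

Derivation:
det is linear in row 1: changing M[1][1] by delta changes det by delta * cofactor(1,1).
Cofactor C_11 = (-1)^(1+1) * minor(1,1) = -4
Entry delta = -3 - 3 = -6
Det delta = -6 * -4 = 24
New det = -21 + 24 = 3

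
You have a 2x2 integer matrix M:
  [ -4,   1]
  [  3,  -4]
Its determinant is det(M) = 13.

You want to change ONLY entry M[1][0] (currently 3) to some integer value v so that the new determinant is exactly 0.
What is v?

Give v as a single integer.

Answer: 16

Derivation:
det is linear in entry M[1][0]: det = old_det + (v - 3) * C_10
Cofactor C_10 = -1
Want det = 0: 13 + (v - 3) * -1 = 0
  (v - 3) = -13 / -1 = 13
  v = 3 + (13) = 16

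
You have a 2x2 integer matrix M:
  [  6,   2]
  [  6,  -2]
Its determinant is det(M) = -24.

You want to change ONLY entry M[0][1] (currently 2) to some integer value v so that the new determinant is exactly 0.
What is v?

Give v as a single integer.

det is linear in entry M[0][1]: det = old_det + (v - 2) * C_01
Cofactor C_01 = -6
Want det = 0: -24 + (v - 2) * -6 = 0
  (v - 2) = 24 / -6 = -4
  v = 2 + (-4) = -2

Answer: -2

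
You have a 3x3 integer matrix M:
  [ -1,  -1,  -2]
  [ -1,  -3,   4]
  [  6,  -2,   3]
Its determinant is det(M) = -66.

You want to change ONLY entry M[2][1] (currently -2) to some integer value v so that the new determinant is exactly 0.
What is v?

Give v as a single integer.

Answer: 9

Derivation:
det is linear in entry M[2][1]: det = old_det + (v - -2) * C_21
Cofactor C_21 = 6
Want det = 0: -66 + (v - -2) * 6 = 0
  (v - -2) = 66 / 6 = 11
  v = -2 + (11) = 9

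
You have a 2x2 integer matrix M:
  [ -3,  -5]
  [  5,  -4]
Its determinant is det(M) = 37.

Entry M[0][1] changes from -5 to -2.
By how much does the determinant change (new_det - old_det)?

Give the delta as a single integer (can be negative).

Answer: -15

Derivation:
Cofactor C_01 = -5
Entry delta = -2 - -5 = 3
Det delta = entry_delta * cofactor = 3 * -5 = -15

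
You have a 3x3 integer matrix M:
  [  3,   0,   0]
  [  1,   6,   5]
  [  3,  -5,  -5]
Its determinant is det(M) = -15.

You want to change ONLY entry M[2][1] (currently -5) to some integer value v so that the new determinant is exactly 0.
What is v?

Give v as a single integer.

Answer: -6

Derivation:
det is linear in entry M[2][1]: det = old_det + (v - -5) * C_21
Cofactor C_21 = -15
Want det = 0: -15 + (v - -5) * -15 = 0
  (v - -5) = 15 / -15 = -1
  v = -5 + (-1) = -6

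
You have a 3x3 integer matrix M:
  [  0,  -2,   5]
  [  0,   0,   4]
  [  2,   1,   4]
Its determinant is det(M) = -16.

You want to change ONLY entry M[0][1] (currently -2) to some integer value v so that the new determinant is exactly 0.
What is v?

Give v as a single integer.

det is linear in entry M[0][1]: det = old_det + (v - -2) * C_01
Cofactor C_01 = 8
Want det = 0: -16 + (v - -2) * 8 = 0
  (v - -2) = 16 / 8 = 2
  v = -2 + (2) = 0

Answer: 0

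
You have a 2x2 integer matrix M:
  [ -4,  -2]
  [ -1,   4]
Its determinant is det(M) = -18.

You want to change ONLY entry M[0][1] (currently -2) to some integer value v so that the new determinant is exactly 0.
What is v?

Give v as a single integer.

det is linear in entry M[0][1]: det = old_det + (v - -2) * C_01
Cofactor C_01 = 1
Want det = 0: -18 + (v - -2) * 1 = 0
  (v - -2) = 18 / 1 = 18
  v = -2 + (18) = 16

Answer: 16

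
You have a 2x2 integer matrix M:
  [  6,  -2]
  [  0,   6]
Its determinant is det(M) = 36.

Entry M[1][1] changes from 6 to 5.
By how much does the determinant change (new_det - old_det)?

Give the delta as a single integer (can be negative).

Answer: -6

Derivation:
Cofactor C_11 = 6
Entry delta = 5 - 6 = -1
Det delta = entry_delta * cofactor = -1 * 6 = -6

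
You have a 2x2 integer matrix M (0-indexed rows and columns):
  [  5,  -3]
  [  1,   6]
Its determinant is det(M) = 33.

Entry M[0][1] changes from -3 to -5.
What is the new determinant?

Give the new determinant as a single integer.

Answer: 35

Derivation:
det is linear in row 0: changing M[0][1] by delta changes det by delta * cofactor(0,1).
Cofactor C_01 = (-1)^(0+1) * minor(0,1) = -1
Entry delta = -5 - -3 = -2
Det delta = -2 * -1 = 2
New det = 33 + 2 = 35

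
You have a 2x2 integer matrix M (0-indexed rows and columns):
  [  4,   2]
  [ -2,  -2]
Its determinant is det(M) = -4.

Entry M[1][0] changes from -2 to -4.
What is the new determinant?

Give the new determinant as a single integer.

Answer: 0

Derivation:
det is linear in row 1: changing M[1][0] by delta changes det by delta * cofactor(1,0).
Cofactor C_10 = (-1)^(1+0) * minor(1,0) = -2
Entry delta = -4 - -2 = -2
Det delta = -2 * -2 = 4
New det = -4 + 4 = 0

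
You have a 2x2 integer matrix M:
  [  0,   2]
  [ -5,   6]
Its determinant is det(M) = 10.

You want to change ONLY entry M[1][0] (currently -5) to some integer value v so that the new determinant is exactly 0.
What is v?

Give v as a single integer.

det is linear in entry M[1][0]: det = old_det + (v - -5) * C_10
Cofactor C_10 = -2
Want det = 0: 10 + (v - -5) * -2 = 0
  (v - -5) = -10 / -2 = 5
  v = -5 + (5) = 0

Answer: 0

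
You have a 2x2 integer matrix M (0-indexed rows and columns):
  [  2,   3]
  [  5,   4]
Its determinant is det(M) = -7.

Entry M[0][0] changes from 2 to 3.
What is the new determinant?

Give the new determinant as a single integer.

det is linear in row 0: changing M[0][0] by delta changes det by delta * cofactor(0,0).
Cofactor C_00 = (-1)^(0+0) * minor(0,0) = 4
Entry delta = 3 - 2 = 1
Det delta = 1 * 4 = 4
New det = -7 + 4 = -3

Answer: -3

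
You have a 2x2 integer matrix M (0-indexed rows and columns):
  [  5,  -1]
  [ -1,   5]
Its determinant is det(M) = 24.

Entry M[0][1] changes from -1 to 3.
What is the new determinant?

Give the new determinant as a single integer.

det is linear in row 0: changing M[0][1] by delta changes det by delta * cofactor(0,1).
Cofactor C_01 = (-1)^(0+1) * minor(0,1) = 1
Entry delta = 3 - -1 = 4
Det delta = 4 * 1 = 4
New det = 24 + 4 = 28

Answer: 28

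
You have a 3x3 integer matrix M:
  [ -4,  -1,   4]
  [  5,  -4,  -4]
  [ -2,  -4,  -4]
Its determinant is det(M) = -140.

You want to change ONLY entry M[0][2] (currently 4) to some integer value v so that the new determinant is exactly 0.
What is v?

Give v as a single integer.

det is linear in entry M[0][2]: det = old_det + (v - 4) * C_02
Cofactor C_02 = -28
Want det = 0: -140 + (v - 4) * -28 = 0
  (v - 4) = 140 / -28 = -5
  v = 4 + (-5) = -1

Answer: -1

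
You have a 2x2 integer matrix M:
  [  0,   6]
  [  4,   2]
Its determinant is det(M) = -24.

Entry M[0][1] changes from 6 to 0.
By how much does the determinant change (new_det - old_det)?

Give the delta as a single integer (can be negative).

Cofactor C_01 = -4
Entry delta = 0 - 6 = -6
Det delta = entry_delta * cofactor = -6 * -4 = 24

Answer: 24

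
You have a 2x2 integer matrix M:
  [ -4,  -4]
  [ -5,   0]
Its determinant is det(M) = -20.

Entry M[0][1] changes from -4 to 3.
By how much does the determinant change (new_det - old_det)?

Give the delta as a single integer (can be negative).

Cofactor C_01 = 5
Entry delta = 3 - -4 = 7
Det delta = entry_delta * cofactor = 7 * 5 = 35

Answer: 35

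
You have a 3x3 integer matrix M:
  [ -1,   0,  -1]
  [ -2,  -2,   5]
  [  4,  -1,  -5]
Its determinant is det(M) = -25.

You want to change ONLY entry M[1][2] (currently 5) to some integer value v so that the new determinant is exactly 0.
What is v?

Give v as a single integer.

Answer: -20

Derivation:
det is linear in entry M[1][2]: det = old_det + (v - 5) * C_12
Cofactor C_12 = -1
Want det = 0: -25 + (v - 5) * -1 = 0
  (v - 5) = 25 / -1 = -25
  v = 5 + (-25) = -20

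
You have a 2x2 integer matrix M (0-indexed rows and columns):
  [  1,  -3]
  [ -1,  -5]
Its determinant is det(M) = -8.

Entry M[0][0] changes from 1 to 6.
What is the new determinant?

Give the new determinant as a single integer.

det is linear in row 0: changing M[0][0] by delta changes det by delta * cofactor(0,0).
Cofactor C_00 = (-1)^(0+0) * minor(0,0) = -5
Entry delta = 6 - 1 = 5
Det delta = 5 * -5 = -25
New det = -8 + -25 = -33

Answer: -33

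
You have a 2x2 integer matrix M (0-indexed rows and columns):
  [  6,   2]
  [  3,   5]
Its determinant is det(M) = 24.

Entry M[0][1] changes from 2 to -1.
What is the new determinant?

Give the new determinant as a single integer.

Answer: 33

Derivation:
det is linear in row 0: changing M[0][1] by delta changes det by delta * cofactor(0,1).
Cofactor C_01 = (-1)^(0+1) * minor(0,1) = -3
Entry delta = -1 - 2 = -3
Det delta = -3 * -3 = 9
New det = 24 + 9 = 33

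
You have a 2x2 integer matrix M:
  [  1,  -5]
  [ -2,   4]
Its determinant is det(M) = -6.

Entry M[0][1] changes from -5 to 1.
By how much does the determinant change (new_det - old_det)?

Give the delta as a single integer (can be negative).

Answer: 12

Derivation:
Cofactor C_01 = 2
Entry delta = 1 - -5 = 6
Det delta = entry_delta * cofactor = 6 * 2 = 12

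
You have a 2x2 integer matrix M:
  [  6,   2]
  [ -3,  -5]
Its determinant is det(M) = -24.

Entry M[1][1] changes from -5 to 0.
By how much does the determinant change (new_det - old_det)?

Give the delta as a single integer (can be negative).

Cofactor C_11 = 6
Entry delta = 0 - -5 = 5
Det delta = entry_delta * cofactor = 5 * 6 = 30

Answer: 30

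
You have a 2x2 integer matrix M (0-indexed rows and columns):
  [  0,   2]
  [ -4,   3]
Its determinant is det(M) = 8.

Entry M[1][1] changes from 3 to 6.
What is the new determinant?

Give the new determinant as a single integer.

det is linear in row 1: changing M[1][1] by delta changes det by delta * cofactor(1,1).
Cofactor C_11 = (-1)^(1+1) * minor(1,1) = 0
Entry delta = 6 - 3 = 3
Det delta = 3 * 0 = 0
New det = 8 + 0 = 8

Answer: 8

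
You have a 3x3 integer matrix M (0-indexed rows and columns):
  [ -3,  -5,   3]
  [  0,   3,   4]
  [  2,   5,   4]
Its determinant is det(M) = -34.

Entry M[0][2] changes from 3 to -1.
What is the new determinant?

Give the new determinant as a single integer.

Answer: -10

Derivation:
det is linear in row 0: changing M[0][2] by delta changes det by delta * cofactor(0,2).
Cofactor C_02 = (-1)^(0+2) * minor(0,2) = -6
Entry delta = -1 - 3 = -4
Det delta = -4 * -6 = 24
New det = -34 + 24 = -10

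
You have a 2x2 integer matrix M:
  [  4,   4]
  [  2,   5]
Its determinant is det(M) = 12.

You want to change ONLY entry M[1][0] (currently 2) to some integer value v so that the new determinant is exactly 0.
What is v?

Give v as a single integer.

det is linear in entry M[1][0]: det = old_det + (v - 2) * C_10
Cofactor C_10 = -4
Want det = 0: 12 + (v - 2) * -4 = 0
  (v - 2) = -12 / -4 = 3
  v = 2 + (3) = 5

Answer: 5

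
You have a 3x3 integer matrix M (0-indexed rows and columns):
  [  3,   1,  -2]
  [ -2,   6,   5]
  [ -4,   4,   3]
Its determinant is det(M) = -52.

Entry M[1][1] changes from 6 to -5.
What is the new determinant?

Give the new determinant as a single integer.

det is linear in row 1: changing M[1][1] by delta changes det by delta * cofactor(1,1).
Cofactor C_11 = (-1)^(1+1) * minor(1,1) = 1
Entry delta = -5 - 6 = -11
Det delta = -11 * 1 = -11
New det = -52 + -11 = -63

Answer: -63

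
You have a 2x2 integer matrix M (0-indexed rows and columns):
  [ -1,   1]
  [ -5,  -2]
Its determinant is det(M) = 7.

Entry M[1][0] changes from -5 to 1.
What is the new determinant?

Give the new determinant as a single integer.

Answer: 1

Derivation:
det is linear in row 1: changing M[1][0] by delta changes det by delta * cofactor(1,0).
Cofactor C_10 = (-1)^(1+0) * minor(1,0) = -1
Entry delta = 1 - -5 = 6
Det delta = 6 * -1 = -6
New det = 7 + -6 = 1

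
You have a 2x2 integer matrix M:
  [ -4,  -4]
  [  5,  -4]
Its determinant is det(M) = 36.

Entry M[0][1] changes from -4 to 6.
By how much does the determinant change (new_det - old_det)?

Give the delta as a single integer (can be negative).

Answer: -50

Derivation:
Cofactor C_01 = -5
Entry delta = 6 - -4 = 10
Det delta = entry_delta * cofactor = 10 * -5 = -50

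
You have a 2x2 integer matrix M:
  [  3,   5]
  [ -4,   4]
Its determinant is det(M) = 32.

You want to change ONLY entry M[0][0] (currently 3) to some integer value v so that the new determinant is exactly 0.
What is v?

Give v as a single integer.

det is linear in entry M[0][0]: det = old_det + (v - 3) * C_00
Cofactor C_00 = 4
Want det = 0: 32 + (v - 3) * 4 = 0
  (v - 3) = -32 / 4 = -8
  v = 3 + (-8) = -5

Answer: -5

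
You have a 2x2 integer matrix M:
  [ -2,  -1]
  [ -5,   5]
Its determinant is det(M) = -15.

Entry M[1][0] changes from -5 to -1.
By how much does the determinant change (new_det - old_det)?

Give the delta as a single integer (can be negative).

Cofactor C_10 = 1
Entry delta = -1 - -5 = 4
Det delta = entry_delta * cofactor = 4 * 1 = 4

Answer: 4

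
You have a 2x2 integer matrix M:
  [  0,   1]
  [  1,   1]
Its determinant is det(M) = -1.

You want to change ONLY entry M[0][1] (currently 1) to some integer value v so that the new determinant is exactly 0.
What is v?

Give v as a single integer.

Answer: 0

Derivation:
det is linear in entry M[0][1]: det = old_det + (v - 1) * C_01
Cofactor C_01 = -1
Want det = 0: -1 + (v - 1) * -1 = 0
  (v - 1) = 1 / -1 = -1
  v = 1 + (-1) = 0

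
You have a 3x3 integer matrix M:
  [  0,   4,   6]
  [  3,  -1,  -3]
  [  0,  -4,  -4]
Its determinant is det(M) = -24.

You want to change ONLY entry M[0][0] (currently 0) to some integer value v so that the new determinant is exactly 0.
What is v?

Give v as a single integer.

Answer: -3

Derivation:
det is linear in entry M[0][0]: det = old_det + (v - 0) * C_00
Cofactor C_00 = -8
Want det = 0: -24 + (v - 0) * -8 = 0
  (v - 0) = 24 / -8 = -3
  v = 0 + (-3) = -3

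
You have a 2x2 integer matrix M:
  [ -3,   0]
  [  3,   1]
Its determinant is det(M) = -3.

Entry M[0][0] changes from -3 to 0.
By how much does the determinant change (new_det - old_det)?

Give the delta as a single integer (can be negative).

Cofactor C_00 = 1
Entry delta = 0 - -3 = 3
Det delta = entry_delta * cofactor = 3 * 1 = 3

Answer: 3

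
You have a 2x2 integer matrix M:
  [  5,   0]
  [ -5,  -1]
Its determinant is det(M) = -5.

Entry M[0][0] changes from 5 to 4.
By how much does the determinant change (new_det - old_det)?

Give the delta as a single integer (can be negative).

Answer: 1

Derivation:
Cofactor C_00 = -1
Entry delta = 4 - 5 = -1
Det delta = entry_delta * cofactor = -1 * -1 = 1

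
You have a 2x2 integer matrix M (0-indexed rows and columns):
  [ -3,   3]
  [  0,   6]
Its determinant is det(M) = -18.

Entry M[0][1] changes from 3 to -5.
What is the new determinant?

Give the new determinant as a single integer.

Answer: -18

Derivation:
det is linear in row 0: changing M[0][1] by delta changes det by delta * cofactor(0,1).
Cofactor C_01 = (-1)^(0+1) * minor(0,1) = 0
Entry delta = -5 - 3 = -8
Det delta = -8 * 0 = 0
New det = -18 + 0 = -18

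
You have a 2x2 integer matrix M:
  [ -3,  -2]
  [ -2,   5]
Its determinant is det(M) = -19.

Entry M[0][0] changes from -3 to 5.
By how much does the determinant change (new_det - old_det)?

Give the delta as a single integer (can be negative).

Cofactor C_00 = 5
Entry delta = 5 - -3 = 8
Det delta = entry_delta * cofactor = 8 * 5 = 40

Answer: 40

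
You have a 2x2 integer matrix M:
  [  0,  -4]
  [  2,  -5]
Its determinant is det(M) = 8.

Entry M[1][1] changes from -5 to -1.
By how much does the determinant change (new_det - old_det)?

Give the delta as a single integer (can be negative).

Cofactor C_11 = 0
Entry delta = -1 - -5 = 4
Det delta = entry_delta * cofactor = 4 * 0 = 0

Answer: 0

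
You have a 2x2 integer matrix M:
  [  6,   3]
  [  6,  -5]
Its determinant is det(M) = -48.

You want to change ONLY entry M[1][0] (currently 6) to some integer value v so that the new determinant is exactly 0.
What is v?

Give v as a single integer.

det is linear in entry M[1][0]: det = old_det + (v - 6) * C_10
Cofactor C_10 = -3
Want det = 0: -48 + (v - 6) * -3 = 0
  (v - 6) = 48 / -3 = -16
  v = 6 + (-16) = -10

Answer: -10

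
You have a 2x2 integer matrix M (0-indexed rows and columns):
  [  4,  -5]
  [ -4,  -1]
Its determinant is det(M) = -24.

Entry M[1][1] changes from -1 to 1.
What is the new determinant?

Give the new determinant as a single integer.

Answer: -16

Derivation:
det is linear in row 1: changing M[1][1] by delta changes det by delta * cofactor(1,1).
Cofactor C_11 = (-1)^(1+1) * minor(1,1) = 4
Entry delta = 1 - -1 = 2
Det delta = 2 * 4 = 8
New det = -24 + 8 = -16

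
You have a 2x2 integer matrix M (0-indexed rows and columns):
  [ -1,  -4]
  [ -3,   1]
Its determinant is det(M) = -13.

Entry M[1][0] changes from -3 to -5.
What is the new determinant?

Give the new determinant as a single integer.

Answer: -21

Derivation:
det is linear in row 1: changing M[1][0] by delta changes det by delta * cofactor(1,0).
Cofactor C_10 = (-1)^(1+0) * minor(1,0) = 4
Entry delta = -5 - -3 = -2
Det delta = -2 * 4 = -8
New det = -13 + -8 = -21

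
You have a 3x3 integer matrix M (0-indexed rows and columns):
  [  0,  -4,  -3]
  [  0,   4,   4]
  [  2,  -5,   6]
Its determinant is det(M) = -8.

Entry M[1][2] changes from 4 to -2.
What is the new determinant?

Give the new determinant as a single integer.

Answer: 40

Derivation:
det is linear in row 1: changing M[1][2] by delta changes det by delta * cofactor(1,2).
Cofactor C_12 = (-1)^(1+2) * minor(1,2) = -8
Entry delta = -2 - 4 = -6
Det delta = -6 * -8 = 48
New det = -8 + 48 = 40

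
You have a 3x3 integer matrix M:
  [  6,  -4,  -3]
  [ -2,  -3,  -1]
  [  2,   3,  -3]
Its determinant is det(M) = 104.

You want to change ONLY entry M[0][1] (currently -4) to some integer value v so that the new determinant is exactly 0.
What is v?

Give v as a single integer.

det is linear in entry M[0][1]: det = old_det + (v - -4) * C_01
Cofactor C_01 = -8
Want det = 0: 104 + (v - -4) * -8 = 0
  (v - -4) = -104 / -8 = 13
  v = -4 + (13) = 9

Answer: 9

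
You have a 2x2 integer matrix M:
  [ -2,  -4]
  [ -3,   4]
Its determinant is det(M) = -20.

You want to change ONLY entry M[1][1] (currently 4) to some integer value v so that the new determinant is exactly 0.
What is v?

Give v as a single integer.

Answer: -6

Derivation:
det is linear in entry M[1][1]: det = old_det + (v - 4) * C_11
Cofactor C_11 = -2
Want det = 0: -20 + (v - 4) * -2 = 0
  (v - 4) = 20 / -2 = -10
  v = 4 + (-10) = -6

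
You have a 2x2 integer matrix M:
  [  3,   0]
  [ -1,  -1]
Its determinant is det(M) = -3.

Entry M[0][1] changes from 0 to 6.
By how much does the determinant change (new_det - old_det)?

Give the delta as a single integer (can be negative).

Answer: 6

Derivation:
Cofactor C_01 = 1
Entry delta = 6 - 0 = 6
Det delta = entry_delta * cofactor = 6 * 1 = 6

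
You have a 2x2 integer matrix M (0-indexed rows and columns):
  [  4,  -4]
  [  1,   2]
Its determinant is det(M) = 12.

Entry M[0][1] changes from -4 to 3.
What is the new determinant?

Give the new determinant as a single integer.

Answer: 5

Derivation:
det is linear in row 0: changing M[0][1] by delta changes det by delta * cofactor(0,1).
Cofactor C_01 = (-1)^(0+1) * minor(0,1) = -1
Entry delta = 3 - -4 = 7
Det delta = 7 * -1 = -7
New det = 12 + -7 = 5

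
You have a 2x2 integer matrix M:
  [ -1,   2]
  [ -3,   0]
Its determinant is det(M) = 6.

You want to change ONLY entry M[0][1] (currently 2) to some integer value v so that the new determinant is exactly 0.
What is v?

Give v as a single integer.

det is linear in entry M[0][1]: det = old_det + (v - 2) * C_01
Cofactor C_01 = 3
Want det = 0: 6 + (v - 2) * 3 = 0
  (v - 2) = -6 / 3 = -2
  v = 2 + (-2) = 0

Answer: 0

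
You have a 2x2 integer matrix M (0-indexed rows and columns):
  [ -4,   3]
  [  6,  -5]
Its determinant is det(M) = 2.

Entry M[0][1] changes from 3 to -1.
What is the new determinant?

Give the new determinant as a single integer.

det is linear in row 0: changing M[0][1] by delta changes det by delta * cofactor(0,1).
Cofactor C_01 = (-1)^(0+1) * minor(0,1) = -6
Entry delta = -1 - 3 = -4
Det delta = -4 * -6 = 24
New det = 2 + 24 = 26

Answer: 26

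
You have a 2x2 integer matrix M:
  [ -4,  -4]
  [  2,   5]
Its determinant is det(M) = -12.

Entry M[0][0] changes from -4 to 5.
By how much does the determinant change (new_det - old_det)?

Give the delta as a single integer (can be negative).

Answer: 45

Derivation:
Cofactor C_00 = 5
Entry delta = 5 - -4 = 9
Det delta = entry_delta * cofactor = 9 * 5 = 45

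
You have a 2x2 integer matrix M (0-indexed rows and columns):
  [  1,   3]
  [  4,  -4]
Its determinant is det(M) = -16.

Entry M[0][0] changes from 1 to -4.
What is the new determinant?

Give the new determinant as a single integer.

Answer: 4

Derivation:
det is linear in row 0: changing M[0][0] by delta changes det by delta * cofactor(0,0).
Cofactor C_00 = (-1)^(0+0) * minor(0,0) = -4
Entry delta = -4 - 1 = -5
Det delta = -5 * -4 = 20
New det = -16 + 20 = 4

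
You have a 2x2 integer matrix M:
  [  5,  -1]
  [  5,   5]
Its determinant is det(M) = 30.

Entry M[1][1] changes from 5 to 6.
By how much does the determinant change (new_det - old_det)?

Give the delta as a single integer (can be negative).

Cofactor C_11 = 5
Entry delta = 6 - 5 = 1
Det delta = entry_delta * cofactor = 1 * 5 = 5

Answer: 5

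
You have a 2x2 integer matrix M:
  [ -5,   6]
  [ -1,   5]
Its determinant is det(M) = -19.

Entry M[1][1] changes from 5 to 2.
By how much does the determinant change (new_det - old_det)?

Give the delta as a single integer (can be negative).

Cofactor C_11 = -5
Entry delta = 2 - 5 = -3
Det delta = entry_delta * cofactor = -3 * -5 = 15

Answer: 15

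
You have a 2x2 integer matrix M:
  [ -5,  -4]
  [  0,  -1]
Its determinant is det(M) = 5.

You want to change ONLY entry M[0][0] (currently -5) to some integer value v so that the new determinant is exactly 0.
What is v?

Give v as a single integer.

Answer: 0

Derivation:
det is linear in entry M[0][0]: det = old_det + (v - -5) * C_00
Cofactor C_00 = -1
Want det = 0: 5 + (v - -5) * -1 = 0
  (v - -5) = -5 / -1 = 5
  v = -5 + (5) = 0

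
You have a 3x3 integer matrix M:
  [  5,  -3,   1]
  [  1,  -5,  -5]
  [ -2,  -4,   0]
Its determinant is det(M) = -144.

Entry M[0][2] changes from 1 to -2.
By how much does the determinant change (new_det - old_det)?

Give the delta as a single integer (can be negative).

Cofactor C_02 = -14
Entry delta = -2 - 1 = -3
Det delta = entry_delta * cofactor = -3 * -14 = 42

Answer: 42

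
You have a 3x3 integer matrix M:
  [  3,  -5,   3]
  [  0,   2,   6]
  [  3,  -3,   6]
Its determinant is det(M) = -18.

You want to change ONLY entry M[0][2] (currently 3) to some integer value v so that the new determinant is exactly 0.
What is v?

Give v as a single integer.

Answer: 0

Derivation:
det is linear in entry M[0][2]: det = old_det + (v - 3) * C_02
Cofactor C_02 = -6
Want det = 0: -18 + (v - 3) * -6 = 0
  (v - 3) = 18 / -6 = -3
  v = 3 + (-3) = 0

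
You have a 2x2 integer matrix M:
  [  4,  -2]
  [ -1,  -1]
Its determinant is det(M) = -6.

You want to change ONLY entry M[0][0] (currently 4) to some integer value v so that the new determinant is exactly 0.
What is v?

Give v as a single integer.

Answer: -2

Derivation:
det is linear in entry M[0][0]: det = old_det + (v - 4) * C_00
Cofactor C_00 = -1
Want det = 0: -6 + (v - 4) * -1 = 0
  (v - 4) = 6 / -1 = -6
  v = 4 + (-6) = -2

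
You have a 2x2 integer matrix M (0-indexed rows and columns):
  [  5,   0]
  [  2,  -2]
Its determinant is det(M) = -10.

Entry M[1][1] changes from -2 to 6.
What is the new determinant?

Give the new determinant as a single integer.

det is linear in row 1: changing M[1][1] by delta changes det by delta * cofactor(1,1).
Cofactor C_11 = (-1)^(1+1) * minor(1,1) = 5
Entry delta = 6 - -2 = 8
Det delta = 8 * 5 = 40
New det = -10 + 40 = 30

Answer: 30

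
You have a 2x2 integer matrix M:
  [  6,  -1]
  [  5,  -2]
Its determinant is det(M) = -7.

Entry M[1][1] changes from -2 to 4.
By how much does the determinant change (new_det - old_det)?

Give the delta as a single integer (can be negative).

Cofactor C_11 = 6
Entry delta = 4 - -2 = 6
Det delta = entry_delta * cofactor = 6 * 6 = 36

Answer: 36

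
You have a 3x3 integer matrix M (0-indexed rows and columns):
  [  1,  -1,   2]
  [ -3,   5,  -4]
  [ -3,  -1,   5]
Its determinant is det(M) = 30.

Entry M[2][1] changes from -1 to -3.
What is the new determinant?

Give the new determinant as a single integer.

Answer: 34

Derivation:
det is linear in row 2: changing M[2][1] by delta changes det by delta * cofactor(2,1).
Cofactor C_21 = (-1)^(2+1) * minor(2,1) = -2
Entry delta = -3 - -1 = -2
Det delta = -2 * -2 = 4
New det = 30 + 4 = 34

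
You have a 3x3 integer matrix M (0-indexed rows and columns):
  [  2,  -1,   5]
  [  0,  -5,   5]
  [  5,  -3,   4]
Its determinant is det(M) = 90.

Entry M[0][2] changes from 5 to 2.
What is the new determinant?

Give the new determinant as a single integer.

det is linear in row 0: changing M[0][2] by delta changes det by delta * cofactor(0,2).
Cofactor C_02 = (-1)^(0+2) * minor(0,2) = 25
Entry delta = 2 - 5 = -3
Det delta = -3 * 25 = -75
New det = 90 + -75 = 15

Answer: 15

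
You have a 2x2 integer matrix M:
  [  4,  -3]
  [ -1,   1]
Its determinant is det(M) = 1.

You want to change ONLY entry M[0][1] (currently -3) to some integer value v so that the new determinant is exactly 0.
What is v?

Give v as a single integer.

Answer: -4

Derivation:
det is linear in entry M[0][1]: det = old_det + (v - -3) * C_01
Cofactor C_01 = 1
Want det = 0: 1 + (v - -3) * 1 = 0
  (v - -3) = -1 / 1 = -1
  v = -3 + (-1) = -4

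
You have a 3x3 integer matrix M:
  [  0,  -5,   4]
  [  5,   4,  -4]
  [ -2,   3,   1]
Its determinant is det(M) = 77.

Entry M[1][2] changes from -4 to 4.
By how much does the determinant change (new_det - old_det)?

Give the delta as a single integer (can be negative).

Answer: 80

Derivation:
Cofactor C_12 = 10
Entry delta = 4 - -4 = 8
Det delta = entry_delta * cofactor = 8 * 10 = 80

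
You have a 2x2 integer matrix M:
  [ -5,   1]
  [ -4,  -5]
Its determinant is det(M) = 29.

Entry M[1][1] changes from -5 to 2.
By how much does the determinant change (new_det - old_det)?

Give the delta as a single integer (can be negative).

Answer: -35

Derivation:
Cofactor C_11 = -5
Entry delta = 2 - -5 = 7
Det delta = entry_delta * cofactor = 7 * -5 = -35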